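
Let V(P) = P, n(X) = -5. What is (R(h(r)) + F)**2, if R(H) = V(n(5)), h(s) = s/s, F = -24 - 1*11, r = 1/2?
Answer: 1600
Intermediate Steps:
r = 1/2 ≈ 0.50000
F = -35 (F = -24 - 11 = -35)
h(s) = 1
R(H) = -5
(R(h(r)) + F)**2 = (-5 - 35)**2 = (-40)**2 = 1600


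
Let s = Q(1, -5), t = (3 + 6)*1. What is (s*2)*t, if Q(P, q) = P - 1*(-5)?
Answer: 108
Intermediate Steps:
Q(P, q) = 5 + P (Q(P, q) = P + 5 = 5 + P)
t = 9 (t = 9*1 = 9)
s = 6 (s = 5 + 1 = 6)
(s*2)*t = (6*2)*9 = 12*9 = 108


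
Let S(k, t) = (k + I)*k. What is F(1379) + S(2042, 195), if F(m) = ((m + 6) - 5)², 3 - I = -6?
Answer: 6092542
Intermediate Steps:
I = 9 (I = 3 - 1*(-6) = 3 + 6 = 9)
S(k, t) = k*(9 + k) (S(k, t) = (k + 9)*k = (9 + k)*k = k*(9 + k))
F(m) = (1 + m)² (F(m) = ((6 + m) - 5)² = (1 + m)²)
F(1379) + S(2042, 195) = (1 + 1379)² + 2042*(9 + 2042) = 1380² + 2042*2051 = 1904400 + 4188142 = 6092542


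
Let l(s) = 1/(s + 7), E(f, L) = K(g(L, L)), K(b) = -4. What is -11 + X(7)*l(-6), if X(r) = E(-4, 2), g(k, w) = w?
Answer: -15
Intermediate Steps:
E(f, L) = -4
X(r) = -4
l(s) = 1/(7 + s)
-11 + X(7)*l(-6) = -11 - 4/(7 - 6) = -11 - 4/1 = -11 - 4*1 = -11 - 4 = -15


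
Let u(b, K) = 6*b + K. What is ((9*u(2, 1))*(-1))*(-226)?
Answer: 26442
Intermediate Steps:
u(b, K) = K + 6*b
((9*u(2, 1))*(-1))*(-226) = ((9*(1 + 6*2))*(-1))*(-226) = ((9*(1 + 12))*(-1))*(-226) = ((9*13)*(-1))*(-226) = (117*(-1))*(-226) = -117*(-226) = 26442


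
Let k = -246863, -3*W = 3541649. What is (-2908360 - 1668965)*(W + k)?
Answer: 6533731684450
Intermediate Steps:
W = -3541649/3 (W = -1/3*3541649 = -3541649/3 ≈ -1.1806e+6)
(-2908360 - 1668965)*(W + k) = (-2908360 - 1668965)*(-3541649/3 - 246863) = -4577325*(-4282238/3) = 6533731684450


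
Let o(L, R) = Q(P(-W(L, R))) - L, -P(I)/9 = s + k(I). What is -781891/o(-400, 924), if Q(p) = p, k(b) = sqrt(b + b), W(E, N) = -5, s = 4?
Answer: -142304162/65843 - 7037019*sqrt(10)/131686 ≈ -2330.3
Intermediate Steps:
k(b) = sqrt(2)*sqrt(b) (k(b) = sqrt(2*b) = sqrt(2)*sqrt(b))
P(I) = -36 - 9*sqrt(2)*sqrt(I) (P(I) = -9*(4 + sqrt(2)*sqrt(I)) = -36 - 9*sqrt(2)*sqrt(I))
o(L, R) = -36 - L - 9*sqrt(10) (o(L, R) = (-36 - 9*sqrt(2)*sqrt(-1*(-5))) - L = (-36 - 9*sqrt(2)*sqrt(5)) - L = (-36 - 9*sqrt(10)) - L = -36 - L - 9*sqrt(10))
-781891/o(-400, 924) = -781891/(-36 - 1*(-400) - 9*sqrt(10)) = -781891/(-36 + 400 - 9*sqrt(10)) = -781891/(364 - 9*sqrt(10))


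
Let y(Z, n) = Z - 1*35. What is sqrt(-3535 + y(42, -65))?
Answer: 42*I*sqrt(2) ≈ 59.397*I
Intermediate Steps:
y(Z, n) = -35 + Z (y(Z, n) = Z - 35 = -35 + Z)
sqrt(-3535 + y(42, -65)) = sqrt(-3535 + (-35 + 42)) = sqrt(-3535 + 7) = sqrt(-3528) = 42*I*sqrt(2)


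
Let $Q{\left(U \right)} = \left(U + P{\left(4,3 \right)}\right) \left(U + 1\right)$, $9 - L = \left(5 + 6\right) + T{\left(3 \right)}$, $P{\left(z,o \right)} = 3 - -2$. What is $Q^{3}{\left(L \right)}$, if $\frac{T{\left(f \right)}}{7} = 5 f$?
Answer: $1263915707328$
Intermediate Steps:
$T{\left(f \right)} = 35 f$ ($T{\left(f \right)} = 7 \cdot 5 f = 35 f$)
$P{\left(z,o \right)} = 5$ ($P{\left(z,o \right)} = 3 + 2 = 5$)
$L = -107$ ($L = 9 - \left(\left(5 + 6\right) + 35 \cdot 3\right) = 9 - \left(11 + 105\right) = 9 - 116 = -107$)
$Q{\left(U \right)} = \left(1 + U\right) \left(5 + U\right)$ ($Q{\left(U \right)} = \left(U + 5\right) \left(U + 1\right) = \left(5 + U\right) \left(1 + U\right) = \left(1 + U\right) \left(5 + U\right)$)
$Q^{3}{\left(L \right)} = \left(5 + \left(-107\right)^{2} + 6 \left(-107\right)\right)^{3} = \left(5 + 11449 - 642\right)^{3} = 10812^{3} = 1263915707328$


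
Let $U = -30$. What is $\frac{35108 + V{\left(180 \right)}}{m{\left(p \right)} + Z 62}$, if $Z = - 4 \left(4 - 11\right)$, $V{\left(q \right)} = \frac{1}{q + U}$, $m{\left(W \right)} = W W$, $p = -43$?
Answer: $\frac{5266201}{537750} \approx 9.793$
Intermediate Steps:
$m{\left(W \right)} = W^{2}$
$V{\left(q \right)} = \frac{1}{-30 + q}$ ($V{\left(q \right)} = \frac{1}{q - 30} = \frac{1}{-30 + q}$)
$Z = 28$ ($Z = \left(-4\right) \left(-7\right) = 28$)
$\frac{35108 + V{\left(180 \right)}}{m{\left(p \right)} + Z 62} = \frac{35108 + \frac{1}{-30 + 180}}{\left(-43\right)^{2} + 28 \cdot 62} = \frac{35108 + \frac{1}{150}}{1849 + 1736} = \frac{35108 + \frac{1}{150}}{3585} = \frac{5266201}{150} \cdot \frac{1}{3585} = \frac{5266201}{537750}$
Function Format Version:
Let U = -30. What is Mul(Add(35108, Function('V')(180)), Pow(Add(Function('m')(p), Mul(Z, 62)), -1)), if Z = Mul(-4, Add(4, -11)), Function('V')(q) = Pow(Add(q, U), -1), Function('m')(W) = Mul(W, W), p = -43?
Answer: Rational(5266201, 537750) ≈ 9.7930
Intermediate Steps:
Function('m')(W) = Pow(W, 2)
Function('V')(q) = Pow(Add(-30, q), -1) (Function('V')(q) = Pow(Add(q, -30), -1) = Pow(Add(-30, q), -1))
Z = 28 (Z = Mul(-4, -7) = 28)
Mul(Add(35108, Function('V')(180)), Pow(Add(Function('m')(p), Mul(Z, 62)), -1)) = Mul(Add(35108, Pow(Add(-30, 180), -1)), Pow(Add(Pow(-43, 2), Mul(28, 62)), -1)) = Mul(Add(35108, Pow(150, -1)), Pow(Add(1849, 1736), -1)) = Mul(Add(35108, Rational(1, 150)), Pow(3585, -1)) = Mul(Rational(5266201, 150), Rational(1, 3585)) = Rational(5266201, 537750)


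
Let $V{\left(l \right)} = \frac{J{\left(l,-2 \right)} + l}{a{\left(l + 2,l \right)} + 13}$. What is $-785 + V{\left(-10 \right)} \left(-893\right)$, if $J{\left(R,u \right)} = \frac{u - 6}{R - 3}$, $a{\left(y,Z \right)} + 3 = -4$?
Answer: $\frac{23858}{39} \approx 611.74$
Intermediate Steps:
$a{\left(y,Z \right)} = -7$ ($a{\left(y,Z \right)} = -3 - 4 = -7$)
$J{\left(R,u \right)} = \frac{-6 + u}{-3 + R}$ ($J{\left(R,u \right)} = \frac{u - 6}{-3 + R} = \frac{-6 + u}{-3 + R}$)
$V{\left(l \right)} = - \frac{4}{3 \left(-3 + l\right)} + \frac{l}{6}$ ($V{\left(l \right)} = \frac{\frac{-6 - 2}{-3 + l} + l}{-7 + 13} = \frac{\frac{1}{-3 + l} \left(-8\right) + l}{6} = \left(- \frac{8}{-3 + l} + l\right) \frac{1}{6} = \left(l - \frac{8}{-3 + l}\right) \frac{1}{6} = - \frac{4}{3 \left(-3 + l\right)} + \frac{l}{6}$)
$-785 + V{\left(-10 \right)} \left(-893\right) = -785 + \frac{-8 - 10 \left(-3 - 10\right)}{6 \left(-3 - 10\right)} \left(-893\right) = -785 + \frac{-8 - -130}{6 \left(-13\right)} \left(-893\right) = -785 + \frac{1}{6} \left(- \frac{1}{13}\right) \left(-8 + 130\right) \left(-893\right) = -785 + \frac{1}{6} \left(- \frac{1}{13}\right) 122 \left(-893\right) = -785 - - \frac{54473}{39} = -785 + \frac{54473}{39} = \frac{23858}{39}$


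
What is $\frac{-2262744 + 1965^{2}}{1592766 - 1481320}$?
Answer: $\frac{1598481}{111446} \approx 14.343$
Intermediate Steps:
$\frac{-2262744 + 1965^{2}}{1592766 - 1481320} = \frac{-2262744 + 3861225}{111446} = 1598481 \cdot \frac{1}{111446} = \frac{1598481}{111446}$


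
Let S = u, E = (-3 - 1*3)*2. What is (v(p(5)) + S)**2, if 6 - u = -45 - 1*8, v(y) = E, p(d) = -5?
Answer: 2209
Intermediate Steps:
E = -12 (E = (-3 - 3)*2 = -6*2 = -12)
v(y) = -12
u = 59 (u = 6 - (-45 - 1*8) = 6 - (-45 - 8) = 6 - 1*(-53) = 6 + 53 = 59)
S = 59
(v(p(5)) + S)**2 = (-12 + 59)**2 = 47**2 = 2209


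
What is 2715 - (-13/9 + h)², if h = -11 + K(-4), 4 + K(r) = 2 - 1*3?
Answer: 195266/81 ≈ 2410.7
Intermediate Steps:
K(r) = -5 (K(r) = -4 + (2 - 1*3) = -4 + (2 - 3) = -4 - 1 = -5)
h = -16 (h = -11 - 5 = -16)
2715 - (-13/9 + h)² = 2715 - (-13/9 - 16)² = 2715 - (-157/9)² = 2715 - 1*24649/81 = 2715 - 24649/81 = 195266/81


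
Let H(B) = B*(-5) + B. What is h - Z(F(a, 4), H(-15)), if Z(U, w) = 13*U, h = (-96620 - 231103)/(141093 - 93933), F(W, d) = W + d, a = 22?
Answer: -5422601/15720 ≈ -344.95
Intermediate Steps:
h = -109241/15720 (h = -327723/47160 = -327723*1/47160 = -109241/15720 ≈ -6.9492)
H(B) = -4*B (H(B) = -5*B + B = -4*B)
h - Z(F(a, 4), H(-15)) = -109241/15720 - 13*(22 + 4) = -109241/15720 - 13*26 = -109241/15720 - 1*338 = -109241/15720 - 338 = -5422601/15720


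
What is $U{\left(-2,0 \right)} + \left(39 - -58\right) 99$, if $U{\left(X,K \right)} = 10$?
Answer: $9613$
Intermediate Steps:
$U{\left(-2,0 \right)} + \left(39 - -58\right) 99 = 10 + \left(39 - -58\right) 99 = 10 + \left(39 + 58\right) 99 = 10 + 97 \cdot 99 = 10 + 9603 = 9613$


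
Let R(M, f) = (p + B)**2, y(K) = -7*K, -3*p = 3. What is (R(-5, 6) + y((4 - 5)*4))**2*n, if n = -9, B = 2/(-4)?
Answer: -131769/16 ≈ -8235.6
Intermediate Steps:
B = -1/2 (B = 2*(-1/4) = -1/2 ≈ -0.50000)
p = -1 (p = -1/3*3 = -1)
R(M, f) = 9/4 (R(M, f) = (-1 - 1/2)**2 = (-3/2)**2 = 9/4)
(R(-5, 6) + y((4 - 5)*4))**2*n = (9/4 - 7*(4 - 5)*4)**2*(-9) = (9/4 - (-7)*4)**2*(-9) = (9/4 - 7*(-4))**2*(-9) = (9/4 + 28)**2*(-9) = (121/4)**2*(-9) = (14641/16)*(-9) = -131769/16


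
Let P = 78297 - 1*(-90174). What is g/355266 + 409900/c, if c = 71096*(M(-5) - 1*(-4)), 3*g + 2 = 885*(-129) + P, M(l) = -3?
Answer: 55091424673/9471746826 ≈ 5.8164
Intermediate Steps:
P = 168471 (P = 78297 + 90174 = 168471)
g = 54304/3 (g = -⅔ + (885*(-129) + 168471)/3 = -⅔ + (-114165 + 168471)/3 = -⅔ + (⅓)*54306 = -⅔ + 18102 = 54304/3 ≈ 18101.)
c = 71096 (c = 71096*(-3 - 1*(-4)) = 71096*(-3 + 4) = 71096*1 = 71096)
g/355266 + 409900/c = (54304/3)/355266 + 409900/71096 = (54304/3)*(1/355266) + 409900*(1/71096) = 27152/532899 + 102475/17774 = 55091424673/9471746826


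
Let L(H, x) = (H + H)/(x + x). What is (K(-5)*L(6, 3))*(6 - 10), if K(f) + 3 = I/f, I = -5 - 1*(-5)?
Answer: 24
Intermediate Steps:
I = 0 (I = -5 + 5 = 0)
K(f) = -3 (K(f) = -3 + 0/f = -3 + 0 = -3)
L(H, x) = H/x (L(H, x) = (2*H)/((2*x)) = (2*H)*(1/(2*x)) = H/x)
(K(-5)*L(6, 3))*(6 - 10) = (-18/3)*(6 - 10) = -18/3*(-4) = -3*2*(-4) = -6*(-4) = 24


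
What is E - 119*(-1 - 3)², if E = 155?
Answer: -1749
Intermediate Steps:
E - 119*(-1 - 3)² = 155 - 119*(-1 - 3)² = 155 - 119*(-4)² = 155 - 119*16 = 155 - 1904 = -1749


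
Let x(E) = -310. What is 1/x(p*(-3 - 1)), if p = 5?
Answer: -1/310 ≈ -0.0032258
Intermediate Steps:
1/x(p*(-3 - 1)) = 1/(-310) = -1/310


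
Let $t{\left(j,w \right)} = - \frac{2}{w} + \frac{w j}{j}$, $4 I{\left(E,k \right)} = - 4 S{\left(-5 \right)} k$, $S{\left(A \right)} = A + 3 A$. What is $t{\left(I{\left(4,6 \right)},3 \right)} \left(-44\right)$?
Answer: $- \frac{308}{3} \approx -102.67$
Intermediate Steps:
$S{\left(A \right)} = 4 A$
$I{\left(E,k \right)} = 20 k$ ($I{\left(E,k \right)} = \frac{- 4 \cdot 4 \left(-5\right) k}{4} = \frac{\left(-4\right) \left(-20\right) k}{4} = \frac{80 k}{4} = 20 k$)
$t{\left(j,w \right)} = w - \frac{2}{w}$ ($t{\left(j,w \right)} = - \frac{2}{w} + \frac{j w}{j} = - \frac{2}{w} + w = w - \frac{2}{w}$)
$t{\left(I{\left(4,6 \right)},3 \right)} \left(-44\right) = \left(3 - \frac{2}{3}\right) \left(-44\right) = \frac{7}{3} \left(-44\right) = - \frac{308}{3}$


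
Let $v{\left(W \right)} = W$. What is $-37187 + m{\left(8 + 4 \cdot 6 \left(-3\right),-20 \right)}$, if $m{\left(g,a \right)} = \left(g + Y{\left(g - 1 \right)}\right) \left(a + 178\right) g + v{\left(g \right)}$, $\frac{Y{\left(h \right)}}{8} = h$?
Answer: $5868157$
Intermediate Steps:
$Y{\left(h \right)} = 8 h$
$m{\left(g,a \right)} = g + g \left(-8 + 9 g\right) \left(178 + a\right)$ ($m{\left(g,a \right)} = \left(g + 8 \left(g - 1\right)\right) \left(a + 178\right) g + g = \left(g + 8 \left(-1 + g\right)\right) \left(178 + a\right) g + g = \left(g + \left(-8 + 8 g\right)\right) \left(178 + a\right) g + g = \left(-8 + 9 g\right) \left(178 + a\right) g + g = g \left(-8 + 9 g\right) \left(178 + a\right) + g = g + g \left(-8 + 9 g\right) \left(178 + a\right)$)
$-37187 + m{\left(8 + 4 \cdot 6 \left(-3\right),-20 \right)} = -37187 + \left(8 + 4 \cdot 6 \left(-3\right)\right) \left(-1423 - -160 + 1602 \left(8 + 4 \cdot 6 \left(-3\right)\right) + 9 \left(-20\right) \left(8 + 4 \cdot 6 \left(-3\right)\right)\right) = -37187 + \left(8 + 4 \left(-18\right)\right) \left(-1423 + 160 + 1602 \left(8 + 4 \left(-18\right)\right) + 9 \left(-20\right) \left(8 + 4 \left(-18\right)\right)\right) = -37187 + \left(8 - 72\right) \left(-1423 + 160 + 1602 \left(8 - 72\right) + 9 \left(-20\right) \left(8 - 72\right)\right) = -37187 - 64 \left(-1423 + 160 + 1602 \left(-64\right) + 9 \left(-20\right) \left(-64\right)\right) = -37187 - 64 \left(-1423 + 160 - 102528 + 11520\right) = -37187 - -5905344 = -37187 + 5905344 = 5868157$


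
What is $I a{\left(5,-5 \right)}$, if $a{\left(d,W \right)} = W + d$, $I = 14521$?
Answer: $0$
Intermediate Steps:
$I a{\left(5,-5 \right)} = 14521 \left(-5 + 5\right) = 14521 \cdot 0 = 0$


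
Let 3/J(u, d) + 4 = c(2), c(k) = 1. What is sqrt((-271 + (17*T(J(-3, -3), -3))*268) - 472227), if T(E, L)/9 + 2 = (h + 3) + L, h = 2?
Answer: I*sqrt(472498) ≈ 687.38*I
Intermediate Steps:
J(u, d) = -1 (J(u, d) = 3/(-4 + 1) = 3/(-3) = 3*(-1/3) = -1)
T(E, L) = 27 + 9*L (T(E, L) = -18 + 9*((2 + 3) + L) = -18 + 9*(5 + L) = -18 + (45 + 9*L) = 27 + 9*L)
sqrt((-271 + (17*T(J(-3, -3), -3))*268) - 472227) = sqrt((-271 + (17*(27 + 9*(-3)))*268) - 472227) = sqrt((-271 + (17*(27 - 27))*268) - 472227) = sqrt((-271 + (17*0)*268) - 472227) = sqrt((-271 + 0*268) - 472227) = sqrt((-271 + 0) - 472227) = sqrt(-271 - 472227) = sqrt(-472498) = I*sqrt(472498)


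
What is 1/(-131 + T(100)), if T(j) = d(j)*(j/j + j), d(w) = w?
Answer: 1/9969 ≈ 0.00010031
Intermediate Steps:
T(j) = j*(1 + j) (T(j) = j*(j/j + j) = j*(1 + j))
1/(-131 + T(100)) = 1/(-131 + 100*(1 + 100)) = 1/(-131 + 100*101) = 1/(-131 + 10100) = 1/9969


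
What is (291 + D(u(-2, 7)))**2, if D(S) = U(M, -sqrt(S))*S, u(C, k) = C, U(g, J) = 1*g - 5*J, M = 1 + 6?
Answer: 76529 - 5540*I*sqrt(2) ≈ 76529.0 - 7834.7*I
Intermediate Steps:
M = 7
U(g, J) = g - 5*J
D(S) = S*(7 + 5*sqrt(S)) (D(S) = (7 - (-5)*sqrt(S))*S = (7 + 5*sqrt(S))*S = S*(7 + 5*sqrt(S)))
(291 + D(u(-2, 7)))**2 = (291 + (5*(-2)**(3/2) + 7*(-2)))**2 = (291 + (5*(-2*I*sqrt(2)) - 14))**2 = (291 + (-10*I*sqrt(2) - 14))**2 = (291 + (-14 - 10*I*sqrt(2)))**2 = (277 - 10*I*sqrt(2))**2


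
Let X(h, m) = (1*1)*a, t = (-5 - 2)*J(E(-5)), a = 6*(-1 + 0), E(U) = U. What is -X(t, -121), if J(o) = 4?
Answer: 6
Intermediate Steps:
a = -6 (a = 6*(-1) = -6)
t = -28 (t = (-5 - 2)*4 = -7*4 = -28)
X(h, m) = -6 (X(h, m) = (1*1)*(-6) = 1*(-6) = -6)
-X(t, -121) = -1*(-6) = 6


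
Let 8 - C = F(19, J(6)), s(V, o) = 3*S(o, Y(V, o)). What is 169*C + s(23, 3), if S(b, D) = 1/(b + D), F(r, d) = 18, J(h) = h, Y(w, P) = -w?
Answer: -33803/20 ≈ -1690.2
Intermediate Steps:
S(b, D) = 1/(D + b)
s(V, o) = 3/(o - V) (s(V, o) = 3/(-V + o) = 3/(o - V))
C = -10 (C = 8 - 1*18 = 8 - 18 = -10)
169*C + s(23, 3) = 169*(-10) + 3/(3 - 1*23) = -1690 + 3/(3 - 23) = -1690 + 3/(-20) = -1690 + 3*(-1/20) = -1690 - 3/20 = -33803/20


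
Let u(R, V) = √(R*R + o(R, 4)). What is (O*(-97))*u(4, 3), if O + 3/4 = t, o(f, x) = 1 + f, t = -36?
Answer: 14259*√21/4 ≈ 16336.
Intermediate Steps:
u(R, V) = √(1 + R + R²) (u(R, V) = √(R*R + (1 + R)) = √(R² + (1 + R)) = √(1 + R + R²))
O = -147/4 (O = -¾ - 36 = -147/4 ≈ -36.750)
(O*(-97))*u(4, 3) = (-147/4*(-97))*√(1 + 4 + 4²) = 14259*√(1 + 4 + 16)/4 = 14259*√21/4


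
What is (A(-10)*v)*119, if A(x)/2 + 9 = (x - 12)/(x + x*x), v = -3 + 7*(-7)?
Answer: 5148416/45 ≈ 1.1441e+5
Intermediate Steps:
v = -52 (v = -3 - 49 = -52)
A(x) = -18 + 2*(-12 + x)/(x + x²) (A(x) = -18 + 2*((x - 12)/(x + x*x)) = -18 + 2*((-12 + x)/(x + x²)) = -18 + 2*(-12 + x)/(x + x²))
(A(-10)*v)*119 = ((2*(-12 - 9*(-10)² - 8*(-10))/(-10*(1 - 10)))*(-52))*119 = ((2*(-⅒)*(-12 - 9*100 + 80)/(-9))*(-52))*119 = ((2*(-⅒)*(-⅑)*(-12 - 900 + 80))*(-52))*119 = ((2*(-⅒)*(-⅑)*(-832))*(-52))*119 = -832/45*(-52)*119 = (43264/45)*119 = 5148416/45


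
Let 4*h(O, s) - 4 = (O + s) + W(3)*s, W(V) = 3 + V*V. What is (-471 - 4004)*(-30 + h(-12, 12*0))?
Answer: 143200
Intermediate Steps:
W(V) = 3 + V²
h(O, s) = 1 + O/4 + 13*s/4 (h(O, s) = 1 + ((O + s) + (3 + 3²)*s)/4 = 1 + ((O + s) + (3 + 9)*s)/4 = 1 + ((O + s) + 12*s)/4 = 1 + (O + 13*s)/4 = 1 + (O/4 + 13*s/4) = 1 + O/4 + 13*s/4)
(-471 - 4004)*(-30 + h(-12, 12*0)) = (-471 - 4004)*(-30 + (1 + (¼)*(-12) + 13*(12*0)/4)) = -4475*(-30 + (1 - 3 + (13/4)*0)) = -4475*(-30 + (1 - 3 + 0)) = -4475*(-30 - 2) = -4475*(-32) = 143200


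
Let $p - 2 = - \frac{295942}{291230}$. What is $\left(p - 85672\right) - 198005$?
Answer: $- \frac{41307483096}{145615} \approx -2.8368 \cdot 10^{5}$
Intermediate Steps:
$p = \frac{143259}{145615}$ ($p = 2 - \frac{295942}{291230} = 2 - \frac{147971}{145615} = \frac{143259}{145615} \approx 0.98382$)
$\left(p - 85672\right) - 198005 = \left(\frac{143259}{145615} - 85672\right) - 198005 = - \frac{12474985021}{145615} - 198005 = - \frac{41307483096}{145615}$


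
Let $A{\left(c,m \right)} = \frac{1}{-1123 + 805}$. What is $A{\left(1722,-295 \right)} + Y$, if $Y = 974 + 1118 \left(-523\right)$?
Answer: $- \frac{185629321}{318} \approx -5.8374 \cdot 10^{5}$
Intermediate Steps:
$A{\left(c,m \right)} = - \frac{1}{318}$ ($A{\left(c,m \right)} = \frac{1}{-318} = - \frac{1}{318}$)
$Y = -583740$ ($Y = 974 - 584714 = -583740$)
$A{\left(1722,-295 \right)} + Y = - \frac{1}{318} - 583740 = - \frac{185629321}{318}$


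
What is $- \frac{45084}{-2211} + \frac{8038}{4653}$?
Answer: $\frac{6895390}{311751} \approx 22.118$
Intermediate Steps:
$- \frac{45084}{-2211} + \frac{8038}{4653} = \left(-45084\right) \left(- \frac{1}{2211}\right) + 8038 \cdot \frac{1}{4653} = \frac{15028}{737} + \frac{8038}{4653} = \frac{6895390}{311751}$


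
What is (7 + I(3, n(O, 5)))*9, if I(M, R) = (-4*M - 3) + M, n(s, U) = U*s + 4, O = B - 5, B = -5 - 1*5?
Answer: -45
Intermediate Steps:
B = -10 (B = -5 - 5 = -10)
O = -15 (O = -10 - 5 = -15)
n(s, U) = 4 + U*s
I(M, R) = -3 - 3*M (I(M, R) = (-3 - 4*M) + M = -3 - 3*M)
(7 + I(3, n(O, 5)))*9 = (7 + (-3 - 3*3))*9 = (7 + (-3 - 9))*9 = (7 - 12)*9 = -5*9 = -45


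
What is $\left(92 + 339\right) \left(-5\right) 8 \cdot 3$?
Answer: $-51720$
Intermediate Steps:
$\left(92 + 339\right) \left(-5\right) 8 \cdot 3 = 431 \left(\left(-40\right) 3\right) = 431 \left(-120\right) = -51720$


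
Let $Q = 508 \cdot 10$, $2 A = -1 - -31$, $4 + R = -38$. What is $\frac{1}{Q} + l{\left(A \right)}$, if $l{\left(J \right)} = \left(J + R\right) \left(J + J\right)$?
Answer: $- \frac{4114799}{5080} \approx -810.0$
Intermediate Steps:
$R = -42$ ($R = -4 - 38 = -42$)
$A = 15$ ($A = \frac{-1 - -31}{2} = \frac{-1 + 31}{2} = \frac{1}{2} \cdot 30 = 15$)
$Q = 5080$
$l{\left(J \right)} = 2 J \left(-42 + J\right)$ ($l{\left(J \right)} = \left(J - 42\right) \left(J + J\right) = \left(-42 + J\right) 2 J = 2 J \left(-42 + J\right)$)
$\frac{1}{Q} + l{\left(A \right)} = \frac{1}{5080} + 2 \cdot 15 \left(-42 + 15\right) = \frac{1}{5080} + 2 \cdot 15 \left(-27\right) = \frac{1}{5080} - 810 = - \frac{4114799}{5080}$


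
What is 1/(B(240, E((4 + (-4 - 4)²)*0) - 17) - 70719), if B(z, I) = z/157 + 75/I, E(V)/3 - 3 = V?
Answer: -1256/88832919 ≈ -1.4139e-5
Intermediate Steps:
E(V) = 9 + 3*V
B(z, I) = 75/I + z/157 (B(z, I) = z*(1/157) + 75/I = z/157 + 75/I = 75/I + z/157)
1/(B(240, E((4 + (-4 - 4)²)*0) - 17) - 70719) = 1/((75/((9 + 3*((4 + (-4 - 4)²)*0)) - 17) + (1/157)*240) - 70719) = 1/((75/((9 + 3*((4 + (-8)²)*0)) - 17) + 240/157) - 70719) = 1/((75/((9 + 3*((4 + 64)*0)) - 17) + 240/157) - 70719) = 1/((75/((9 + 3*(68*0)) - 17) + 240/157) - 70719) = 1/((75/((9 + 3*0) - 17) + 240/157) - 70719) = 1/((75/((9 + 0) - 17) + 240/157) - 70719) = 1/((75/(9 - 17) + 240/157) - 70719) = 1/((75/(-8) + 240/157) - 70719) = 1/((75*(-⅛) + 240/157) - 70719) = 1/((-75/8 + 240/157) - 70719) = 1/(-9855/1256 - 70719) = 1/(-88832919/1256) = -1256/88832919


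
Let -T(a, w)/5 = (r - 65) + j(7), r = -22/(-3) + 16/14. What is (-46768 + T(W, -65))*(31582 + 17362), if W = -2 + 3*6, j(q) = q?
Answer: -6830680576/3 ≈ -2.2769e+9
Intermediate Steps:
W = 16 (W = -2 + 18 = 16)
r = 178/21 (r = -22*(-⅓) + 16*(1/14) = 22/3 + 8/7 = 178/21 ≈ 8.4762)
T(a, w) = 5200/21 (T(a, w) = -5*((178/21 - 65) + 7) = -5*(-1187/21 + 7) = -5*(-1040/21) = 5200/21)
(-46768 + T(W, -65))*(31582 + 17362) = (-46768 + 5200/21)*(31582 + 17362) = -976928/21*48944 = -6830680576/3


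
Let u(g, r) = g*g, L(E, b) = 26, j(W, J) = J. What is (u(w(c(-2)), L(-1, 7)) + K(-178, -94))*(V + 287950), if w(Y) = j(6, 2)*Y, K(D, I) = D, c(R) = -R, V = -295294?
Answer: 1189728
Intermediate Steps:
w(Y) = 2*Y
u(g, r) = g**2
(u(w(c(-2)), L(-1, 7)) + K(-178, -94))*(V + 287950) = ((2*(-1*(-2)))**2 - 178)*(-295294 + 287950) = ((2*2)**2 - 178)*(-7344) = (4**2 - 178)*(-7344) = (16 - 178)*(-7344) = -162*(-7344) = 1189728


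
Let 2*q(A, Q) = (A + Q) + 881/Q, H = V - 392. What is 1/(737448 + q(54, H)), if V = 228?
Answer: 328/241864023 ≈ 1.3561e-6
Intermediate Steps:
H = -164 (H = 228 - 392 = -164)
q(A, Q) = A/2 + Q/2 + 881/(2*Q) (q(A, Q) = ((A + Q) + 881/Q)/2 = (A + Q + 881/Q)/2 = A/2 + Q/2 + 881/(2*Q))
1/(737448 + q(54, H)) = 1/(737448 + (½)*(881 - 164*(54 - 164))/(-164)) = 1/(737448 + (½)*(-1/164)*(881 - 164*(-110))) = 1/(737448 + (½)*(-1/164)*(881 + 18040)) = 1/(737448 + (½)*(-1/164)*18921) = 1/(737448 - 18921/328) = 1/(241864023/328) = 328/241864023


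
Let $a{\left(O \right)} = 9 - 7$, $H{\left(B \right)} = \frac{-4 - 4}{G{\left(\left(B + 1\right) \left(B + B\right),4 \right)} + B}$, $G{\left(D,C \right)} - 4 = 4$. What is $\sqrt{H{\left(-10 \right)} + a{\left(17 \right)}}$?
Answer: $\sqrt{6} \approx 2.4495$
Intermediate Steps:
$G{\left(D,C \right)} = 8$ ($G{\left(D,C \right)} = 4 + 4 = 8$)
$H{\left(B \right)} = - \frac{8}{8 + B}$ ($H{\left(B \right)} = \frac{-4 - 4}{8 + B} = - \frac{8}{8 + B}$)
$a{\left(O \right)} = 2$
$\sqrt{H{\left(-10 \right)} + a{\left(17 \right)}} = \sqrt{- \frac{8}{8 - 10} + 2} = \sqrt{- \frac{8}{-2} + 2} = \sqrt{\left(-8\right) \left(- \frac{1}{2}\right) + 2} = \sqrt{4 + 2} = \sqrt{6}$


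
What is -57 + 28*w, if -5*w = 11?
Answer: -593/5 ≈ -118.60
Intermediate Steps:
w = -11/5 (w = -1/5*11 = -11/5 ≈ -2.2000)
-57 + 28*w = -57 + 28*(-11/5) = -57 - 308/5 = -593/5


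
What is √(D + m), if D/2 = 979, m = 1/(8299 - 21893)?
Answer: √361832191294/13594 ≈ 44.249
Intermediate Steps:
m = -1/13594 (m = 1/(-13594) = -1/13594 ≈ -7.3562e-5)
D = 1958 (D = 2*979 = 1958)
√(D + m) = √(1958 - 1/13594) = √(26617051/13594) = √361832191294/13594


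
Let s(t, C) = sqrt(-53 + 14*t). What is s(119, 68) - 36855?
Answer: -36855 + sqrt(1613) ≈ -36815.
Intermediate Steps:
s(119, 68) - 36855 = sqrt(-53 + 14*119) - 36855 = sqrt(-53 + 1666) - 36855 = sqrt(1613) - 36855 = -36855 + sqrt(1613)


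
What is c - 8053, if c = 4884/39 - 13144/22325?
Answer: -2301007697/290225 ≈ -7928.4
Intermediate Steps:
c = 36174228/290225 (c = 4884*(1/39) - 13144*1/22325 = 1628/13 - 13144/22325 = 36174228/290225 ≈ 124.64)
c - 8053 = 36174228/290225 - 8053 = -2301007697/290225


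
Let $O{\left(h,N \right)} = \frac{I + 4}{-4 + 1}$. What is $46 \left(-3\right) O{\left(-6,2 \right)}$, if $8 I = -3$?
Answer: $\frac{667}{4} \approx 166.75$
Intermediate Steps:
$I = - \frac{3}{8}$ ($I = \frac{1}{8} \left(-3\right) = - \frac{3}{8} \approx -0.375$)
$O{\left(h,N \right)} = - \frac{29}{24}$ ($O{\left(h,N \right)} = \frac{- \frac{3}{8} + 4}{-4 + 1} = \frac{29}{8 \left(-3\right)} = \frac{29}{8} \left(- \frac{1}{3}\right) = - \frac{29}{24}$)
$46 \left(-3\right) O{\left(-6,2 \right)} = 46 \left(-3\right) \left(- \frac{29}{24}\right) = \left(-138\right) \left(- \frac{29}{24}\right) = \frac{667}{4}$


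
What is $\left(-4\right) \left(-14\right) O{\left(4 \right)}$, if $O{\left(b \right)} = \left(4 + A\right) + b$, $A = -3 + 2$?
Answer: $392$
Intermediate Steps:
$A = -1$
$O{\left(b \right)} = 3 + b$ ($O{\left(b \right)} = \left(4 - 1\right) + b = 3 + b$)
$\left(-4\right) \left(-14\right) O{\left(4 \right)} = \left(-4\right) \left(-14\right) \left(3 + 4\right) = 56 \cdot 7 = 392$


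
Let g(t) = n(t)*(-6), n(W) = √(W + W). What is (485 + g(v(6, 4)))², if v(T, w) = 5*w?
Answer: 236665 - 11640*√10 ≈ 1.9986e+5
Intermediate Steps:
n(W) = √2*√W (n(W) = √(2*W) = √2*√W)
g(t) = -6*√2*√t (g(t) = (√2*√t)*(-6) = -6*√2*√t)
(485 + g(v(6, 4)))² = (485 - 6*√2*√(5*4))² = (485 - 6*√2*√20)² = (485 - 6*√2*2*√5)² = (485 - 12*√10)²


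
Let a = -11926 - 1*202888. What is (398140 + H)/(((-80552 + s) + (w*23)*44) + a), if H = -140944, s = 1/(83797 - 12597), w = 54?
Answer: -6104118400/5713040533 ≈ -1.0685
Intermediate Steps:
s = 1/71200 ≈ 1.4045e-5
a = -214814 (a = -11926 - 202888 = -214814)
(398140 + H)/(((-80552 + s) + (w*23)*44) + a) = (398140 - 140944)/(((-80552 + 1/71200) + (54*23)*44) - 214814) = 257196/((-5735302399/71200 + 1242*44) - 214814) = 257196/((-5735302399/71200 + 54648) - 214814) = 257196/(-1844364799/71200 - 214814) = 257196/(-17139121599/71200) = 257196*(-71200/17139121599) = -6104118400/5713040533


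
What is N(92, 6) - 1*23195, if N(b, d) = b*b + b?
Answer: -14639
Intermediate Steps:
N(b, d) = b + b² (N(b, d) = b² + b = b + b²)
N(92, 6) - 1*23195 = 92*(1 + 92) - 1*23195 = 92*93 - 23195 = 8556 - 23195 = -14639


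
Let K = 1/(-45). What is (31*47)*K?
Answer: -1457/45 ≈ -32.378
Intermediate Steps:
K = -1/45 ≈ -0.022222
(31*47)*K = (31*47)*(-1/45) = 1457*(-1/45) = -1457/45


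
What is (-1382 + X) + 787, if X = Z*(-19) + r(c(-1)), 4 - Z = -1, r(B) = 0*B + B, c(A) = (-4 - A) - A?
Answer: -692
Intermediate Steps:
c(A) = -4 - 2*A
r(B) = B (r(B) = 0 + B = B)
Z = 5 (Z = 4 - 1*(-1) = 4 + 1 = 5)
X = -97 (X = 5*(-19) + (-4 - 2*(-1)) = -95 + (-4 + 2) = -95 - 2 = -97)
(-1382 + X) + 787 = (-1382 - 97) + 787 = -1479 + 787 = -692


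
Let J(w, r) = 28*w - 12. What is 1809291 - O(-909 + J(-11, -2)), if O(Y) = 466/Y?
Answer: 2223619105/1229 ≈ 1.8093e+6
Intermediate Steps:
J(w, r) = -12 + 28*w
1809291 - O(-909 + J(-11, -2)) = 1809291 - 466/(-909 + (-12 + 28*(-11))) = 1809291 - 466/(-909 + (-12 - 308)) = 1809291 - 466/(-909 - 320) = 1809291 - 466/(-1229) = 1809291 - 466*(-1)/1229 = 1809291 - 1*(-466/1229) = 1809291 + 466/1229 = 2223619105/1229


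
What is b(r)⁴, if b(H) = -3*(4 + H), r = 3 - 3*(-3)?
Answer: 5308416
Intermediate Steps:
r = 12 (r = 3 + 9 = 12)
b(H) = -12 - 3*H
b(r)⁴ = (-12 - 3*12)⁴ = (-12 - 36)⁴ = (-48)⁴ = 5308416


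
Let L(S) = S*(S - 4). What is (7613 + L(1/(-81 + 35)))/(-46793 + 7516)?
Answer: -16109293/83110132 ≈ -0.19383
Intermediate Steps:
L(S) = S*(-4 + S)
(7613 + L(1/(-81 + 35)))/(-46793 + 7516) = (7613 + (-4 + 1/(-81 + 35))/(-81 + 35))/(-46793 + 7516) = (7613 + (-4 + 1/(-46))/(-46))/(-39277) = (7613 - (-4 - 1/46)/46)*(-1/39277) = (7613 - 1/46*(-185/46))*(-1/39277) = (7613 + 185/2116)*(-1/39277) = (16109293/2116)*(-1/39277) = -16109293/83110132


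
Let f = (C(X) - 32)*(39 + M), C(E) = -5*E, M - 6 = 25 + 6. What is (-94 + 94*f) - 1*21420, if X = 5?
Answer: -428722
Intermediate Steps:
M = 37 (M = 6 + (25 + 6) = 6 + 31 = 37)
f = -4332 (f = (-5*5 - 32)*(39 + 37) = (-25 - 32)*76 = -57*76 = -4332)
(-94 + 94*f) - 1*21420 = (-94 + 94*(-4332)) - 1*21420 = (-94 - 407208) - 21420 = -407302 - 21420 = -428722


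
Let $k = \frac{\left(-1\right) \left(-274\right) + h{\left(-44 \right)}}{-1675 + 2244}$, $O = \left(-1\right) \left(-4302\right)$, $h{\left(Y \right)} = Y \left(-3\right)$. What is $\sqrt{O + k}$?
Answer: $\frac{2 \sqrt{348262709}}{569} \approx 65.595$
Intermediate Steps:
$h{\left(Y \right)} = - 3 Y$
$O = 4302$
$k = \frac{406}{569}$ ($k = \frac{\left(-1\right) \left(-274\right) - -132}{-1675 + 2244} = \frac{274 + 132}{569} = 406 \cdot \frac{1}{569} = \frac{406}{569} \approx 0.71353$)
$\sqrt{O + k} = \sqrt{4302 + \frac{406}{569}} = \sqrt{\frac{2448244}{569}} = \frac{2 \sqrt{348262709}}{569}$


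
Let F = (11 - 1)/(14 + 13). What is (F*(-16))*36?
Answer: -640/3 ≈ -213.33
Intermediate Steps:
F = 10/27 ≈ 0.37037
(F*(-16))*36 = ((10/27)*(-16))*36 = -160/27*36 = -640/3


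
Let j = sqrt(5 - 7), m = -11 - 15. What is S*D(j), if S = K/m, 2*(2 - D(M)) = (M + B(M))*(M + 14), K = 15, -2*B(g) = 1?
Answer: -15/4 + 405*I*sqrt(2)/104 ≈ -3.75 + 5.5073*I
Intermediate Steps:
B(g) = -1/2 (B(g) = -1/2*1 = -1/2)
m = -26
j = I*sqrt(2) (j = sqrt(-2) = I*sqrt(2) ≈ 1.4142*I)
D(M) = 2 - (14 + M)*(-1/2 + M)/2 (D(M) = 2 - (M - 1/2)*(M + 14)/2 = 2 - (-1/2 + M)*(14 + M)/2 = 2 - (14 + M)*(-1/2 + M)/2)
S = -15/26 (S = 15/(-26) = 15*(-1/26) = -15/26 ≈ -0.57692)
S*D(j) = -15*(11/2 - 27*I*sqrt(2)/4 - (I*sqrt(2))**2/2)/26 = -15*(11/2 - 27*I*sqrt(2)/4 - 1/2*(-2))/26 = -15*(11/2 - 27*I*sqrt(2)/4 + 1)/26 = -15*(13/2 - 27*I*sqrt(2)/4)/26 = -15/4 + 405*I*sqrt(2)/104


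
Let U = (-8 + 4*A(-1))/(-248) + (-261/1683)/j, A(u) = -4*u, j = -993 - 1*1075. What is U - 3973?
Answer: -47629488525/11988196 ≈ -3973.0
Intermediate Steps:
j = -2068 (j = -993 - 1075 = -2068)
U = -385817/11988196 (U = (-8 + 4*(-4*(-1)))/(-248) - 261/1683/(-2068) = (-8 + 4*4)*(-1/248) - 261*1/1683*(-1/2068) = (-8 + 16)*(-1/248) - 29/187*(-1/2068) = 8*(-1/248) + 29/386716 = -1/31 + 29/386716 = -385817/11988196 ≈ -0.032183)
U - 3973 = -385817/11988196 - 3973 = -47629488525/11988196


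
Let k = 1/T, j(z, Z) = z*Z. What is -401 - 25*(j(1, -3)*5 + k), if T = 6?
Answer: -181/6 ≈ -30.167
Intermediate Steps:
j(z, Z) = Z*z
k = 1/6 ≈ 0.16667
-401 - 25*(j(1, -3)*5 + k) = -401 - 25*(-3*1*5 + 1/6) = -401 - 25*(-3*5 + 1/6) = -401 - 25*(-15 + 1/6) = -401 - 25*(-89/6) = -401 + 2225/6 = -181/6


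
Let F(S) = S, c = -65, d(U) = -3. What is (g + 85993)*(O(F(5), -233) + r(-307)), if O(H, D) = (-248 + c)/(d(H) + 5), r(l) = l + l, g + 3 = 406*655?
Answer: -271154360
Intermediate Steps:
g = 265927 (g = -3 + 406*655 = -3 + 265930 = 265927)
r(l) = 2*l
O(H, D) = -313/2 (O(H, D) = (-248 - 65)/(-3 + 5) = -313/2)
(g + 85993)*(O(F(5), -233) + r(-307)) = (265927 + 85993)*(-313/2 + 2*(-307)) = 351920*(-313/2 - 614) = 351920*(-1541/2) = -271154360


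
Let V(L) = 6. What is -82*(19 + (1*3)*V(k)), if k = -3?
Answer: -3034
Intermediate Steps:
-82*(19 + (1*3)*V(k)) = -82*(19 + (1*3)*6) = -82*(19 + 3*6) = -82*(19 + 18) = -82*37 = -3034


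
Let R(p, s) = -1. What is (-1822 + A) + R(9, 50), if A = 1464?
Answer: -359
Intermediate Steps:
(-1822 + A) + R(9, 50) = (-1822 + 1464) - 1 = -358 - 1 = -359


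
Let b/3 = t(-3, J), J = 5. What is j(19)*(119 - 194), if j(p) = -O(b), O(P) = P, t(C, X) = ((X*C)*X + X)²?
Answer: 1102500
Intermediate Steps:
t(C, X) = (X + C*X²)² (t(C, X) = ((C*X)*X + X)² = (C*X² + X)² = (X + C*X²)²)
b = 14700 (b = 3*(5²*(1 - 3*5)²) = 3*(25*(1 - 15)²) = 3*(25*(-14)²) = 3*(25*196) = 3*4900 = 14700)
j(p) = -14700 (j(p) = -1*14700 = -14700)
j(19)*(119 - 194) = -14700*(119 - 194) = -14700*(-75) = 1102500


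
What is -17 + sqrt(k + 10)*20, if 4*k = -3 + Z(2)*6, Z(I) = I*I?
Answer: -17 + 10*sqrt(61) ≈ 61.102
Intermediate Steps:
Z(I) = I**2
k = 21/4 (k = (-3 + 2**2*6)/4 = (-3 + 4*6)/4 = (-3 + 24)/4 = (1/4)*21 = 21/4 ≈ 5.2500)
-17 + sqrt(k + 10)*20 = -17 + sqrt(21/4 + 10)*20 = -17 + sqrt(61/4)*20 = -17 + (sqrt(61)/2)*20 = -17 + 10*sqrt(61)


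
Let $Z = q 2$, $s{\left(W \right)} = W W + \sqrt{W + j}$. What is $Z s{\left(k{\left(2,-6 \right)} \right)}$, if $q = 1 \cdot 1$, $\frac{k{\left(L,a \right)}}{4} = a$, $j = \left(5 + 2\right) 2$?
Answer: $1152 + 2 i \sqrt{10} \approx 1152.0 + 6.3246 i$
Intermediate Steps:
$j = 14$ ($j = 7 \cdot 2 = 14$)
$k{\left(L,a \right)} = 4 a$
$q = 1$
$s{\left(W \right)} = W^{2} + \sqrt{14 + W}$ ($s{\left(W \right)} = W W + \sqrt{W + 14} = W^{2} + \sqrt{14 + W}$)
$Z = 2$ ($Z = 1 \cdot 2 = 2$)
$Z s{\left(k{\left(2,-6 \right)} \right)} = 2 \left(\left(4 \left(-6\right)\right)^{2} + \sqrt{14 + 4 \left(-6\right)}\right) = 2 \left(\left(-24\right)^{2} + \sqrt{14 - 24}\right) = 2 \left(576 + \sqrt{-10}\right) = 2 \left(576 + i \sqrt{10}\right) = 1152 + 2 i \sqrt{10}$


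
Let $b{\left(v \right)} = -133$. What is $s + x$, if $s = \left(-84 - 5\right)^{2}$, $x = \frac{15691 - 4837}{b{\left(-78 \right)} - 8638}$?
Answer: $\frac{69464237}{8771} \approx 7919.8$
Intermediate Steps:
$x = - \frac{10854}{8771}$ ($x = \frac{15691 - 4837}{-133 - 8638} = \frac{10854}{-8771} = 10854 \left(- \frac{1}{8771}\right) = - \frac{10854}{8771} \approx -1.2375$)
$s = 7921$ ($s = \left(-89\right)^{2} = 7921$)
$s + x = 7921 - \frac{10854}{8771} = \frac{69464237}{8771}$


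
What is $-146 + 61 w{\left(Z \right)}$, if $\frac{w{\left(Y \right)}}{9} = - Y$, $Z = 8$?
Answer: $-4538$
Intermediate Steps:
$w{\left(Y \right)} = - 9 Y$ ($w{\left(Y \right)} = 9 \left(- Y\right) = - 9 Y$)
$-146 + 61 w{\left(Z \right)} = -146 + 61 \left(\left(-9\right) 8\right) = -146 + 61 \left(-72\right) = -146 - 4392 = -4538$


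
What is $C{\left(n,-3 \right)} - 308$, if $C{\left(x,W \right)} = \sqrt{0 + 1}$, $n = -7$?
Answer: $-307$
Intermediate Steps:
$C{\left(x,W \right)} = 1$ ($C{\left(x,W \right)} = \sqrt{1} = 1$)
$C{\left(n,-3 \right)} - 308 = 1 - 308 = -307$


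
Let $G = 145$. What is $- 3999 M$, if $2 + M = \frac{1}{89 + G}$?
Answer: $\frac{622511}{78} \approx 7980.9$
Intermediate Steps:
$M = - \frac{467}{234}$ ($M = -2 + \frac{1}{89 + 145} = -2 + \frac{1}{234} = - \frac{467}{234} \approx -1.9957$)
$- 3999 M = \left(-3999\right) \left(- \frac{467}{234}\right) = \frac{622511}{78}$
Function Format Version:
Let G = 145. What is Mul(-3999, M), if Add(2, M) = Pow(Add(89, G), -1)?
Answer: Rational(622511, 78) ≈ 7980.9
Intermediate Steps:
M = Rational(-467, 234) (M = Add(-2, Pow(Add(89, 145), -1)) = Add(-2, Pow(234, -1)) = Add(-2, Rational(1, 234)) = Rational(-467, 234) ≈ -1.9957)
Mul(-3999, M) = Mul(-3999, Rational(-467, 234)) = Rational(622511, 78)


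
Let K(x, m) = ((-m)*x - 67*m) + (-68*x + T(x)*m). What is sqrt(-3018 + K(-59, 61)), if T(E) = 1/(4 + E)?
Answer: sqrt(1527295)/55 ≈ 22.470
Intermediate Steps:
K(x, m) = -68*x - 67*m + m/(4 + x) - m*x (K(x, m) = ((-m)*x - 67*m) + (-68*x + m/(4 + x)) = (-m*x - 67*m) + (-68*x + m/(4 + x)) = (-67*m - m*x) + (-68*x + m/(4 + x)) = -68*x - 67*m + m/(4 + x) - m*x)
sqrt(-3018 + K(-59, 61)) = sqrt(-3018 + (61 - (4 - 59)*(67*61 + 68*(-59) + 61*(-59)))/(4 - 59)) = sqrt(-3018 + (61 - 1*(-55)*(4087 - 4012 - 3599))/(-55)) = sqrt(-3018 - (61 - 1*(-55)*(-3524))/55) = sqrt(-3018 - (61 - 193820)/55) = sqrt(-3018 - 1/55*(-193759)) = sqrt(-3018 + 193759/55) = sqrt(27769/55) = sqrt(1527295)/55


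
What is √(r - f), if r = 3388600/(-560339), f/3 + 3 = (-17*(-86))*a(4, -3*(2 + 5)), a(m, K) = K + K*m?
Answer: √144598042008387019/560339 ≈ 678.63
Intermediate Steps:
f = -460539 (f = -9 + 3*((-17*(-86))*((-3*(2 + 5))*(1 + 4))) = -9 + 3*(1462*(-3*7*5)) = -9 + 3*(1462*(-21*5)) = -9 + 3*(1462*(-105)) = -9 + 3*(-153510) = -9 - 460530 = -460539)
r = -3388600/560339 (r = 3388600*(-1/560339) = -3388600/560339 ≈ -6.0474)
√(r - f) = √(-3388600/560339 - 1*(-460539)) = √(-3388600/560339 + 460539) = √(258054574121/560339) = √144598042008387019/560339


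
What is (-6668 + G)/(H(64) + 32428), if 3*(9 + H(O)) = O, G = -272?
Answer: -20820/97321 ≈ -0.21393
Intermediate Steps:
H(O) = -9 + O/3
(-6668 + G)/(H(64) + 32428) = (-6668 - 272)/((-9 + (1/3)*64) + 32428) = -6940/((-9 + 64/3) + 32428) = -6940/(37/3 + 32428) = -6940/97321/3 = -6940*3/97321 = -20820/97321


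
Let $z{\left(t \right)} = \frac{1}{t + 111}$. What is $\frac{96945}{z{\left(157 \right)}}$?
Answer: $25981260$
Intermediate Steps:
$z{\left(t \right)} = \frac{1}{111 + t}$
$\frac{96945}{z{\left(157 \right)}} = \frac{96945}{\frac{1}{111 + 157}} = \frac{96945}{\frac{1}{268}} = 96945 \frac{1}{\frac{1}{268}} = 96945 \cdot 268 = 25981260$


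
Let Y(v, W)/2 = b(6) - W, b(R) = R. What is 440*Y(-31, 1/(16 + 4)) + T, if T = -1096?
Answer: 4140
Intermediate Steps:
Y(v, W) = 12 - 2*W (Y(v, W) = 2*(6 - W) = 12 - 2*W)
440*Y(-31, 1/(16 + 4)) + T = 440*(12 - 2/(16 + 4)) - 1096 = 440*(12 - 2/20) - 1096 = 440*(12 - 2*1/20) - 1096 = 440*(12 - 1/10) - 1096 = 440*(119/10) - 1096 = 5236 - 1096 = 4140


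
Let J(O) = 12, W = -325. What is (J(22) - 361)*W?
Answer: 113425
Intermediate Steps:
(J(22) - 361)*W = (12 - 361)*(-325) = -349*(-325) = 113425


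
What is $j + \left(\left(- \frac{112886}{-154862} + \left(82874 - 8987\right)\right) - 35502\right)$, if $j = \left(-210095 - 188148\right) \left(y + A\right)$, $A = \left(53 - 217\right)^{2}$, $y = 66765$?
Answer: $- \frac{2888160754741135}{77431} \approx -3.73 \cdot 10^{10}$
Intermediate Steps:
$A = 26896$ ($A = \left(-164\right)^{2} = 26896$)
$j = -37299837623$ ($j = \left(-210095 - 188148\right) \left(66765 + 26896\right) = \left(-398243\right) 93661 = -37299837623$)
$j + \left(\left(- \frac{112886}{-154862} + \left(82874 - 8987\right)\right) - 35502\right) = -37299837623 + \left(\left(- \frac{112886}{-154862} + \left(82874 - 8987\right)\right) - 35502\right) = -37299837623 + \left(\left(\left(-112886\right) \left(- \frac{1}{154862}\right) + \left(82874 - 8987\right)\right) - 35502\right) = -37299837623 + \left(\left(\frac{56443}{77431} + 73887\right) - 35502\right) = -37299837623 + \left(\frac{5721200740}{77431} - 35502\right) = -37299837623 + \frac{2972245378}{77431} = - \frac{2888160754741135}{77431}$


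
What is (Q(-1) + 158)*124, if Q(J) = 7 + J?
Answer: 20336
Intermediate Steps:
(Q(-1) + 158)*124 = ((7 - 1) + 158)*124 = (6 + 158)*124 = 164*124 = 20336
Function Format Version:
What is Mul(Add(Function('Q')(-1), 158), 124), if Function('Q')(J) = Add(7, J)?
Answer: 20336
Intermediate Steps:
Mul(Add(Function('Q')(-1), 158), 124) = Mul(Add(Add(7, -1), 158), 124) = Mul(Add(6, 158), 124) = Mul(164, 124) = 20336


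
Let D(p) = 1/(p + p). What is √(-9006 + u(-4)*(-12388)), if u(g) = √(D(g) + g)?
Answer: √(-9006 - 3097*I*√66) ≈ 94.121 - 133.66*I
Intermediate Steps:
D(p) = 1/(2*p)
u(g) = √(g + 1/(2*g)) (u(g) = √(1/(2*g) + g) = √(g + 1/(2*g)))
√(-9006 + u(-4)*(-12388)) = √(-9006 + (√(2/(-4) + 4*(-4))/2)*(-12388)) = √(-9006 + (√(2*(-¼) - 16)/2)*(-12388)) = √(-9006 + (√(-½ - 16)/2)*(-12388)) = √(-9006 + (√(-33/2)/2)*(-12388)) = √(-9006 + ((I*√66/2)/2)*(-12388)) = √(-9006 + (I*√66/4)*(-12388)) = √(-9006 - 3097*I*√66)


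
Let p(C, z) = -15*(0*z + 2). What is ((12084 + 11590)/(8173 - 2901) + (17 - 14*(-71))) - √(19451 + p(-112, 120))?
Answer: 2676833/2636 - √19421 ≈ 876.13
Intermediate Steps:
p(C, z) = -30 (p(C, z) = -15*(0 + 2) = -15*2 = -30)
((12084 + 11590)/(8173 - 2901) + (17 - 14*(-71))) - √(19451 + p(-112, 120)) = ((12084 + 11590)/(8173 - 2901) + (17 - 14*(-71))) - √(19451 - 30) = (23674/5272 + (17 + 994)) - √19421 = (23674*(1/5272) + 1011) - √19421 = (11837/2636 + 1011) - √19421 = 2676833/2636 - √19421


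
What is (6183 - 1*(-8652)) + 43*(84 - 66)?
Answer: 15609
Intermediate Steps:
(6183 - 1*(-8652)) + 43*(84 - 66) = (6183 + 8652) + 43*18 = 14835 + 774 = 15609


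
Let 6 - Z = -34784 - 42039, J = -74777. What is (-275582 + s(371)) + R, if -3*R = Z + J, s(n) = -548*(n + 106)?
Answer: -537662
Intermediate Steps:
Z = 76829 (Z = 6 - (-34784 - 42039) = 6 - 1*(-76823) = 6 + 76823 = 76829)
s(n) = -58088 - 548*n (s(n) = -548*(106 + n) = -58088 - 548*n)
R = -684 (R = -(76829 - 74777)/3 = -⅓*2052 = -684)
(-275582 + s(371)) + R = (-275582 + (-58088 - 548*371)) - 684 = (-275582 + (-58088 - 203308)) - 684 = (-275582 - 261396) - 684 = -536978 - 684 = -537662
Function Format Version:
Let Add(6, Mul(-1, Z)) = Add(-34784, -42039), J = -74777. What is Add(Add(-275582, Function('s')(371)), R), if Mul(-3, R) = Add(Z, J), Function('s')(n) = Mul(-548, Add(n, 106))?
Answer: -537662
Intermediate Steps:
Z = 76829 (Z = Add(6, Mul(-1, Add(-34784, -42039))) = Add(6, Mul(-1, -76823)) = Add(6, 76823) = 76829)
Function('s')(n) = Add(-58088, Mul(-548, n)) (Function('s')(n) = Mul(-548, Add(106, n)) = Add(-58088, Mul(-548, n)))
R = -684 (R = Mul(Rational(-1, 3), Add(76829, -74777)) = Mul(Rational(-1, 3), 2052) = -684)
Add(Add(-275582, Function('s')(371)), R) = Add(Add(-275582, Add(-58088, Mul(-548, 371))), -684) = Add(Add(-275582, Add(-58088, -203308)), -684) = Add(Add(-275582, -261396), -684) = Add(-536978, -684) = -537662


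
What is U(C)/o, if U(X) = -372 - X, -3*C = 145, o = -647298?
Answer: 971/1941894 ≈ 0.00050003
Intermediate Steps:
C = -145/3 (C = -⅓*145 = -145/3 ≈ -48.333)
U(C)/o = (-372 - 1*(-145/3))/(-647298) = (-372 + 145/3)*(-1/647298) = -971/3*(-1/647298) = 971/1941894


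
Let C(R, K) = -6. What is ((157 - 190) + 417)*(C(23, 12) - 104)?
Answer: -42240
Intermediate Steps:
((157 - 190) + 417)*(C(23, 12) - 104) = ((157 - 190) + 417)*(-6 - 104) = (-33 + 417)*(-110) = 384*(-110) = -42240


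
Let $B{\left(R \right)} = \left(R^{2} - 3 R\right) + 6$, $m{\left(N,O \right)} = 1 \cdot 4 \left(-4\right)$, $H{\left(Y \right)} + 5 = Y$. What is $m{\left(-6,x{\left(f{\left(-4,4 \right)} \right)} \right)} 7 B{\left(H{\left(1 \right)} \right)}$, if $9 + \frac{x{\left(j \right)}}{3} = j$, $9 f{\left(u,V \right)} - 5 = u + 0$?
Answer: $-3808$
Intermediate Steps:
$f{\left(u,V \right)} = \frac{5}{9} + \frac{u}{9}$ ($f{\left(u,V \right)} = \frac{5}{9} + \frac{u + 0}{9} = \frac{5}{9} + \frac{u}{9}$)
$x{\left(j \right)} = -27 + 3 j$
$H{\left(Y \right)} = -5 + Y$
$m{\left(N,O \right)} = -16$ ($m{\left(N,O \right)} = 4 \left(-4\right) = -16$)
$B{\left(R \right)} = 6 + R^{2} - 3 R$
$m{\left(-6,x{\left(f{\left(-4,4 \right)} \right)} \right)} 7 B{\left(H{\left(1 \right)} \right)} = \left(-16\right) 7 \left(6 + \left(-5 + 1\right)^{2} - 3 \left(-5 + 1\right)\right) = - 112 \left(6 + \left(-4\right)^{2} - -12\right) = - 112 \left(6 + 16 + 12\right) = \left(-112\right) 34 = -3808$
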